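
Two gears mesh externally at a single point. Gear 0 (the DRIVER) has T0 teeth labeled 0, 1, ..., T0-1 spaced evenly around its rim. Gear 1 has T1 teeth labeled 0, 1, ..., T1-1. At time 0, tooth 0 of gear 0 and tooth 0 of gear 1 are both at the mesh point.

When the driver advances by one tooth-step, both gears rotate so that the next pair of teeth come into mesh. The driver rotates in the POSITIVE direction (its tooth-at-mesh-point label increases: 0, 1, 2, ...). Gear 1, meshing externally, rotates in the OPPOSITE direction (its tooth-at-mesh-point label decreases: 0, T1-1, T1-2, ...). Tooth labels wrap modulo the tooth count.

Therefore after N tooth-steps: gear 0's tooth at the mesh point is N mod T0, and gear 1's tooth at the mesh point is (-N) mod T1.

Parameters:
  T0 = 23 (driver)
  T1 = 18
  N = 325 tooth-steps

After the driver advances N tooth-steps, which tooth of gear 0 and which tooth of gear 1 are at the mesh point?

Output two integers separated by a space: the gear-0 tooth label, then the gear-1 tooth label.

Gear 0 (driver, T0=23): tooth at mesh = N mod T0
  325 = 14 * 23 + 3, so 325 mod 23 = 3
  gear 0 tooth = 3
Gear 1 (driven, T1=18): tooth at mesh = (-N) mod T1
  325 = 18 * 18 + 1, so 325 mod 18 = 1
  (-325) mod 18 = (-1) mod 18 = 18 - 1 = 17
Mesh after 325 steps: gear-0 tooth 3 meets gear-1 tooth 17

Answer: 3 17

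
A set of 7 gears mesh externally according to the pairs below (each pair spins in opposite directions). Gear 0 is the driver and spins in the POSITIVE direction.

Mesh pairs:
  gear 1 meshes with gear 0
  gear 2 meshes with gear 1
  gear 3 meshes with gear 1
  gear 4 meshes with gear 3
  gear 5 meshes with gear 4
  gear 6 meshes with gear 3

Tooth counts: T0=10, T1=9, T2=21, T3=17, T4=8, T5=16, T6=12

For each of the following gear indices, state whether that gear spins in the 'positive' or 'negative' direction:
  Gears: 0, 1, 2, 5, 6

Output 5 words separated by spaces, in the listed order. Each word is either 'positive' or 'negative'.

Answer: positive negative positive positive negative

Derivation:
Gear 0 (driver): positive (depth 0)
  gear 1: meshes with gear 0 -> depth 1 -> negative (opposite of gear 0)
  gear 2: meshes with gear 1 -> depth 2 -> positive (opposite of gear 1)
  gear 3: meshes with gear 1 -> depth 2 -> positive (opposite of gear 1)
  gear 4: meshes with gear 3 -> depth 3 -> negative (opposite of gear 3)
  gear 5: meshes with gear 4 -> depth 4 -> positive (opposite of gear 4)
  gear 6: meshes with gear 3 -> depth 3 -> negative (opposite of gear 3)
Queried indices 0, 1, 2, 5, 6 -> positive, negative, positive, positive, negative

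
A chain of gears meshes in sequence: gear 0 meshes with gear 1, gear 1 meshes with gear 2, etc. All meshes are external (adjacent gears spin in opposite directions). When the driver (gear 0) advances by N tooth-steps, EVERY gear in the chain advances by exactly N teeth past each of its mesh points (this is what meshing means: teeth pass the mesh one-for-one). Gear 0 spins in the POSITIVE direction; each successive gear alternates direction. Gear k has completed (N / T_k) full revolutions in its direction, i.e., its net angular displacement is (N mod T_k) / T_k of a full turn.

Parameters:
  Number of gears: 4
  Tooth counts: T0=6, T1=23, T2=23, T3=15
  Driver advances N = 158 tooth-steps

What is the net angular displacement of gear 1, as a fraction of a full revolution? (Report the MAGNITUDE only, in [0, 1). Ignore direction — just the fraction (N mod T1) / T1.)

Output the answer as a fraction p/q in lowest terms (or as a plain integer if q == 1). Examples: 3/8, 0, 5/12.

Chain of 4 gears, tooth counts: [6, 23, 23, 15]
  gear 0: T0=6, direction=positive, advance = 158 mod 6 = 2 teeth = 2/6 turn
  gear 1: T1=23, direction=negative, advance = 158 mod 23 = 20 teeth = 20/23 turn
  gear 2: T2=23, direction=positive, advance = 158 mod 23 = 20 teeth = 20/23 turn
  gear 3: T3=15, direction=negative, advance = 158 mod 15 = 8 teeth = 8/15 turn
Gear 1: 158 mod 23 = 20
Fraction = 20 / 23 = 20/23 (gcd(20,23)=1) = 20/23

Answer: 20/23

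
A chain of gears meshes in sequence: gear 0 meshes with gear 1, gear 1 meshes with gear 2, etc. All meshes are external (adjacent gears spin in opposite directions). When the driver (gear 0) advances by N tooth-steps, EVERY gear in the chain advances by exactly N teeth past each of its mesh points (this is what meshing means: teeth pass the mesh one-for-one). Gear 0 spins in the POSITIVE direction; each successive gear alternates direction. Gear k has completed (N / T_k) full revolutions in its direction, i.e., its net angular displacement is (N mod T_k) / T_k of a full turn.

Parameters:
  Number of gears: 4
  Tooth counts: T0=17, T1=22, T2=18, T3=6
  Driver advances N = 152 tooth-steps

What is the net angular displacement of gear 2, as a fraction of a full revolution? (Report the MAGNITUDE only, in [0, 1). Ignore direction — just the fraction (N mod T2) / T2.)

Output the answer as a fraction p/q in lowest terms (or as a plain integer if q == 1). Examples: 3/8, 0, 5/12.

Chain of 4 gears, tooth counts: [17, 22, 18, 6]
  gear 0: T0=17, direction=positive, advance = 152 mod 17 = 16 teeth = 16/17 turn
  gear 1: T1=22, direction=negative, advance = 152 mod 22 = 20 teeth = 20/22 turn
  gear 2: T2=18, direction=positive, advance = 152 mod 18 = 8 teeth = 8/18 turn
  gear 3: T3=6, direction=negative, advance = 152 mod 6 = 2 teeth = 2/6 turn
Gear 2: 152 mod 18 = 8
Fraction = 8 / 18 = 4/9 (gcd(8,18)=2) = 4/9

Answer: 4/9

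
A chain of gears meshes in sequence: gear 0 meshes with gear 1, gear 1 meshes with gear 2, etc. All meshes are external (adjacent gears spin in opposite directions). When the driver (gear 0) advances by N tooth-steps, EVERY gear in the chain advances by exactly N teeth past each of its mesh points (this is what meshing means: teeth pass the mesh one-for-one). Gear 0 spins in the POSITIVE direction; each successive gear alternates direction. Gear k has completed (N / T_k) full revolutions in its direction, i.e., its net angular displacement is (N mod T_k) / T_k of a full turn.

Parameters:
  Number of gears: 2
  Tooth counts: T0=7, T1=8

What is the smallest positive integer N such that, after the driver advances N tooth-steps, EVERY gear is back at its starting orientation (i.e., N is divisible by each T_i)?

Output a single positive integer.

Answer: 56

Derivation:
Gear k returns to start when N is a multiple of T_k.
All gears at start simultaneously when N is a common multiple of [7, 8]; the smallest such N is lcm(7, 8).
Start: lcm = T0 = 7
Fold in T1=8: gcd(7, 8) = 1; lcm(7, 8) = 7 * 8 / 1 = 56 / 1 = 56
Full cycle length = 56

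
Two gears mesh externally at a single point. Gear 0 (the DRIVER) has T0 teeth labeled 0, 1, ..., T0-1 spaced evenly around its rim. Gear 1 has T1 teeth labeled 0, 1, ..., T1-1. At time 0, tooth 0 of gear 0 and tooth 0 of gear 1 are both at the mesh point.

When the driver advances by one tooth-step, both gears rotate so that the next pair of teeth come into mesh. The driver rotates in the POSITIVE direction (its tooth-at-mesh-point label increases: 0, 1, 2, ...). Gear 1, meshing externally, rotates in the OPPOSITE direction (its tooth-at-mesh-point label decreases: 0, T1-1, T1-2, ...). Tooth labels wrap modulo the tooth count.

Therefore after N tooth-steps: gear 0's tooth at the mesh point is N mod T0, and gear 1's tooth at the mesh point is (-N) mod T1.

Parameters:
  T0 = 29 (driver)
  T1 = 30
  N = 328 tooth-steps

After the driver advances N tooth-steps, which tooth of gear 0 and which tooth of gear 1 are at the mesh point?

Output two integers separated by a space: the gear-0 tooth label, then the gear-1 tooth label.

Gear 0 (driver, T0=29): tooth at mesh = N mod T0
  328 = 11 * 29 + 9, so 328 mod 29 = 9
  gear 0 tooth = 9
Gear 1 (driven, T1=30): tooth at mesh = (-N) mod T1
  328 = 10 * 30 + 28, so 328 mod 30 = 28
  (-328) mod 30 = (-28) mod 30 = 30 - 28 = 2
Mesh after 328 steps: gear-0 tooth 9 meets gear-1 tooth 2

Answer: 9 2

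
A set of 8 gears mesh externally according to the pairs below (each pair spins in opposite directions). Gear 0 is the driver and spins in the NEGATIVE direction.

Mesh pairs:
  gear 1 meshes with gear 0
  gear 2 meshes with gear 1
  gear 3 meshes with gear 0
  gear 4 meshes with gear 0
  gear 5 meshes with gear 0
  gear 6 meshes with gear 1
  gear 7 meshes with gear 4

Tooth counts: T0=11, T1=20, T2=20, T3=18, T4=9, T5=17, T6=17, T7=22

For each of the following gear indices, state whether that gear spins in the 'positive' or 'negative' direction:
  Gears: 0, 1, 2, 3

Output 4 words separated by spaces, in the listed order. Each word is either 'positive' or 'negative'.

Answer: negative positive negative positive

Derivation:
Gear 0 (driver): negative (depth 0)
  gear 1: meshes with gear 0 -> depth 1 -> positive (opposite of gear 0)
  gear 2: meshes with gear 1 -> depth 2 -> negative (opposite of gear 1)
  gear 3: meshes with gear 0 -> depth 1 -> positive (opposite of gear 0)
  gear 4: meshes with gear 0 -> depth 1 -> positive (opposite of gear 0)
  gear 5: meshes with gear 0 -> depth 1 -> positive (opposite of gear 0)
  gear 6: meshes with gear 1 -> depth 2 -> negative (opposite of gear 1)
  gear 7: meshes with gear 4 -> depth 2 -> negative (opposite of gear 4)
Queried indices 0, 1, 2, 3 -> negative, positive, negative, positive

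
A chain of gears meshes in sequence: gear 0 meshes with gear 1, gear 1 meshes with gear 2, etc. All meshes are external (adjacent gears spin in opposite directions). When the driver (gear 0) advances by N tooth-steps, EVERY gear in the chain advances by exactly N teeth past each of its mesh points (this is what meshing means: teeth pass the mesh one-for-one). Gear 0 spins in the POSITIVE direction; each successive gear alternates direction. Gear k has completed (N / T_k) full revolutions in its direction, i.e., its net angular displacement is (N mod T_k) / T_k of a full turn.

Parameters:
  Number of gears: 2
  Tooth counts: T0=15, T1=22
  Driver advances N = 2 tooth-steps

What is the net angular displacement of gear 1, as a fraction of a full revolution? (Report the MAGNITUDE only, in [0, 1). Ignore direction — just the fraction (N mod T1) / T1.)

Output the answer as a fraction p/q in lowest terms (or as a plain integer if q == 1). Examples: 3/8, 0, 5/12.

Chain of 2 gears, tooth counts: [15, 22]
  gear 0: T0=15, direction=positive, advance = 2 mod 15 = 2 teeth = 2/15 turn
  gear 1: T1=22, direction=negative, advance = 2 mod 22 = 2 teeth = 2/22 turn
Gear 1: 2 mod 22 = 2
Fraction = 2 / 22 = 1/11 (gcd(2,22)=2) = 1/11

Answer: 1/11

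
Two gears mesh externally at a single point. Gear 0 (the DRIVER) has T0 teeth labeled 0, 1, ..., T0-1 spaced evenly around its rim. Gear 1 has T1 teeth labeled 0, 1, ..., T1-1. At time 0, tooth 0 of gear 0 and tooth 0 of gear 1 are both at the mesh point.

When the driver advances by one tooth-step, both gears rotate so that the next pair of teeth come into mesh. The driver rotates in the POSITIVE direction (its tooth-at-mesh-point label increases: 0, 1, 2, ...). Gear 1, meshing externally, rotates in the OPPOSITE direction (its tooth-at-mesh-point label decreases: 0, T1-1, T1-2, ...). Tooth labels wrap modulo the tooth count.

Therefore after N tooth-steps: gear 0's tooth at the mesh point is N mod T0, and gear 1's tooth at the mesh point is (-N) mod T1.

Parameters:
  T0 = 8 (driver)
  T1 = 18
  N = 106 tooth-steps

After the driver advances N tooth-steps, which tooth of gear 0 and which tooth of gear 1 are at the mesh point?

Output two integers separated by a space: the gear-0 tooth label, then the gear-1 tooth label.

Gear 0 (driver, T0=8): tooth at mesh = N mod T0
  106 = 13 * 8 + 2, so 106 mod 8 = 2
  gear 0 tooth = 2
Gear 1 (driven, T1=18): tooth at mesh = (-N) mod T1
  106 = 5 * 18 + 16, so 106 mod 18 = 16
  (-106) mod 18 = (-16) mod 18 = 18 - 16 = 2
Mesh after 106 steps: gear-0 tooth 2 meets gear-1 tooth 2

Answer: 2 2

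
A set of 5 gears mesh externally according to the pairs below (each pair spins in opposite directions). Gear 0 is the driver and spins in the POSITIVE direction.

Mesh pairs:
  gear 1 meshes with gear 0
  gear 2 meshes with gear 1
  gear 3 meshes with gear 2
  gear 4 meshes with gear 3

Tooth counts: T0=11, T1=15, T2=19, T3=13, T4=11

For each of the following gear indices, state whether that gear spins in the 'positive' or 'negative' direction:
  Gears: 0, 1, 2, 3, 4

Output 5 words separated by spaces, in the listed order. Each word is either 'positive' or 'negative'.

Gear 0 (driver): positive (depth 0)
  gear 1: meshes with gear 0 -> depth 1 -> negative (opposite of gear 0)
  gear 2: meshes with gear 1 -> depth 2 -> positive (opposite of gear 1)
  gear 3: meshes with gear 2 -> depth 3 -> negative (opposite of gear 2)
  gear 4: meshes with gear 3 -> depth 4 -> positive (opposite of gear 3)
Queried indices 0, 1, 2, 3, 4 -> positive, negative, positive, negative, positive

Answer: positive negative positive negative positive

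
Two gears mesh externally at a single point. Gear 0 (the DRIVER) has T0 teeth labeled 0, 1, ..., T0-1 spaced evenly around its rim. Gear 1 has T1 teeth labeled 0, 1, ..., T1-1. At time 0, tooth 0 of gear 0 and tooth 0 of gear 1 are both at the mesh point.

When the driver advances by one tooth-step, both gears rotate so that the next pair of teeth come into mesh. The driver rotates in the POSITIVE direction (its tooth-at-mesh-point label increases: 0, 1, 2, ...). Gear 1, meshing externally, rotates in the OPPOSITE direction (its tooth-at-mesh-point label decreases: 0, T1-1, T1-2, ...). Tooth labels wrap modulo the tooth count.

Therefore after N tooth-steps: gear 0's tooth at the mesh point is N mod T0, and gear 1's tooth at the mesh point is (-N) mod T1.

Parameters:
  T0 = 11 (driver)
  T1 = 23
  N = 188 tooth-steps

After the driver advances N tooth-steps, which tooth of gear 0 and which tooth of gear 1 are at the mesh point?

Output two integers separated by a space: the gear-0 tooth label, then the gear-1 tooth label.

Gear 0 (driver, T0=11): tooth at mesh = N mod T0
  188 = 17 * 11 + 1, so 188 mod 11 = 1
  gear 0 tooth = 1
Gear 1 (driven, T1=23): tooth at mesh = (-N) mod T1
  188 = 8 * 23 + 4, so 188 mod 23 = 4
  (-188) mod 23 = (-4) mod 23 = 23 - 4 = 19
Mesh after 188 steps: gear-0 tooth 1 meets gear-1 tooth 19

Answer: 1 19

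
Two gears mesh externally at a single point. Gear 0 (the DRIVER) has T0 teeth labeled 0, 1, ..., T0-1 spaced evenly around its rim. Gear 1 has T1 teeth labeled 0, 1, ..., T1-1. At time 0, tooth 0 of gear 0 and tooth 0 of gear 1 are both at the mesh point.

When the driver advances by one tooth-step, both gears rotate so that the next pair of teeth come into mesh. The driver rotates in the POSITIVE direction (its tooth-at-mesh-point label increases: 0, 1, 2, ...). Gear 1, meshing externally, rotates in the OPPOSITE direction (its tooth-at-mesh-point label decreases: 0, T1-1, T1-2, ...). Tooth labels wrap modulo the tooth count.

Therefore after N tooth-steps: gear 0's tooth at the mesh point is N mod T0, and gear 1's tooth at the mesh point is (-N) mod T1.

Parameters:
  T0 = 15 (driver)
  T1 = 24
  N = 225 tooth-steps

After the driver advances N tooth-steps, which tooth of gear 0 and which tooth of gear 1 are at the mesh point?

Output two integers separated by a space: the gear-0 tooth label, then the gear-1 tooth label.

Answer: 0 15

Derivation:
Gear 0 (driver, T0=15): tooth at mesh = N mod T0
  225 = 15 * 15 + 0, so 225 mod 15 = 0
  gear 0 tooth = 0
Gear 1 (driven, T1=24): tooth at mesh = (-N) mod T1
  225 = 9 * 24 + 9, so 225 mod 24 = 9
  (-225) mod 24 = (-9) mod 24 = 24 - 9 = 15
Mesh after 225 steps: gear-0 tooth 0 meets gear-1 tooth 15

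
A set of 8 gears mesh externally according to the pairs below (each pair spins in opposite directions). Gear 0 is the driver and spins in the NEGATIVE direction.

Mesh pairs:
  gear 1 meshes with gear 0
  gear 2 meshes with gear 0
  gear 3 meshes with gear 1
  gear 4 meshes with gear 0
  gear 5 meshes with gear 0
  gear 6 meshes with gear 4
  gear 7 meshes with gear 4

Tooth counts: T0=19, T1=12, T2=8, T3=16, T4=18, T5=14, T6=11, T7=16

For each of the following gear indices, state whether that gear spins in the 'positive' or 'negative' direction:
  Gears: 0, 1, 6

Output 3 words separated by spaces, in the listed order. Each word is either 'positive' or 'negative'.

Answer: negative positive negative

Derivation:
Gear 0 (driver): negative (depth 0)
  gear 1: meshes with gear 0 -> depth 1 -> positive (opposite of gear 0)
  gear 2: meshes with gear 0 -> depth 1 -> positive (opposite of gear 0)
  gear 3: meshes with gear 1 -> depth 2 -> negative (opposite of gear 1)
  gear 4: meshes with gear 0 -> depth 1 -> positive (opposite of gear 0)
  gear 5: meshes with gear 0 -> depth 1 -> positive (opposite of gear 0)
  gear 6: meshes with gear 4 -> depth 2 -> negative (opposite of gear 4)
  gear 7: meshes with gear 4 -> depth 2 -> negative (opposite of gear 4)
Queried indices 0, 1, 6 -> negative, positive, negative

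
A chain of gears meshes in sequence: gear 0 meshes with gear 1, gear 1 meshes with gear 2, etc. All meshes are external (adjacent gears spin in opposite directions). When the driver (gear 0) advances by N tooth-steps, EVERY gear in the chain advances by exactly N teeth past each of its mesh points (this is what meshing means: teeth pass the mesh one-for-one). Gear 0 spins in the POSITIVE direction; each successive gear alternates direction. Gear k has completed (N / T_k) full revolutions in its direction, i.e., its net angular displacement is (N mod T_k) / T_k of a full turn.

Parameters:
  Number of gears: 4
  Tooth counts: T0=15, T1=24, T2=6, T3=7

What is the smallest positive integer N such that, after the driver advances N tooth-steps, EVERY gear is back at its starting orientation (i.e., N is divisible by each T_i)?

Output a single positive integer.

Answer: 840

Derivation:
Gear k returns to start when N is a multiple of T_k.
All gears at start simultaneously when N is a common multiple of [15, 24, 6, 7]; the smallest such N is lcm(15, 24, 6, 7).
Start: lcm = T0 = 15
Fold in T1=24: gcd(15, 24) = 3; lcm(15, 24) = 15 * 24 / 3 = 360 / 3 = 120
Fold in T2=6: gcd(120, 6) = 6; lcm(120, 6) = 120 * 6 / 6 = 720 / 6 = 120
Fold in T3=7: gcd(120, 7) = 1; lcm(120, 7) = 120 * 7 / 1 = 840 / 1 = 840
Full cycle length = 840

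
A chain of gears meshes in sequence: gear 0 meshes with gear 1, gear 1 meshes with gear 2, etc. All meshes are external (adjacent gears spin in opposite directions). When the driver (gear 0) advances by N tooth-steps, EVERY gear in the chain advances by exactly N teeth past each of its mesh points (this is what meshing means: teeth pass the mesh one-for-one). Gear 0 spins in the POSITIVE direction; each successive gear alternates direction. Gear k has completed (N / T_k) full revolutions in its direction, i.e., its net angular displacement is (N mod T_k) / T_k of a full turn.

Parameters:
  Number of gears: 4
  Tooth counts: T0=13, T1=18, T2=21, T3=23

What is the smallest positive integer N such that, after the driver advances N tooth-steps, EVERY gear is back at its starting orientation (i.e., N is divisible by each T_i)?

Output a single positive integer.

Gear k returns to start when N is a multiple of T_k.
All gears at start simultaneously when N is a common multiple of [13, 18, 21, 23]; the smallest such N is lcm(13, 18, 21, 23).
Start: lcm = T0 = 13
Fold in T1=18: gcd(13, 18) = 1; lcm(13, 18) = 13 * 18 / 1 = 234 / 1 = 234
Fold in T2=21: gcd(234, 21) = 3; lcm(234, 21) = 234 * 21 / 3 = 4914 / 3 = 1638
Fold in T3=23: gcd(1638, 23) = 1; lcm(1638, 23) = 1638 * 23 / 1 = 37674 / 1 = 37674
Full cycle length = 37674

Answer: 37674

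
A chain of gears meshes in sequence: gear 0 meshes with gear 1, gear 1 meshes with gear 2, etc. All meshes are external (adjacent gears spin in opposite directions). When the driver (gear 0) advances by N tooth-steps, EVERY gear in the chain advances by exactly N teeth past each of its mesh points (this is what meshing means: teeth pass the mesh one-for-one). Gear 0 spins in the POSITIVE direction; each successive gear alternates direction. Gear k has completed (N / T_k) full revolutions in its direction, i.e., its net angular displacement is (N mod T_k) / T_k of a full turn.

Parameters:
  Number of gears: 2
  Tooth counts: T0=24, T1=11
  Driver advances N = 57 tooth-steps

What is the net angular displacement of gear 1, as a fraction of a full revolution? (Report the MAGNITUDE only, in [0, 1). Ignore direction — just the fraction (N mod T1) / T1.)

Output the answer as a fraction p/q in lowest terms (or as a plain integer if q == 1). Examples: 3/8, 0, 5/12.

Chain of 2 gears, tooth counts: [24, 11]
  gear 0: T0=24, direction=positive, advance = 57 mod 24 = 9 teeth = 9/24 turn
  gear 1: T1=11, direction=negative, advance = 57 mod 11 = 2 teeth = 2/11 turn
Gear 1: 57 mod 11 = 2
Fraction = 2 / 11 = 2/11 (gcd(2,11)=1) = 2/11

Answer: 2/11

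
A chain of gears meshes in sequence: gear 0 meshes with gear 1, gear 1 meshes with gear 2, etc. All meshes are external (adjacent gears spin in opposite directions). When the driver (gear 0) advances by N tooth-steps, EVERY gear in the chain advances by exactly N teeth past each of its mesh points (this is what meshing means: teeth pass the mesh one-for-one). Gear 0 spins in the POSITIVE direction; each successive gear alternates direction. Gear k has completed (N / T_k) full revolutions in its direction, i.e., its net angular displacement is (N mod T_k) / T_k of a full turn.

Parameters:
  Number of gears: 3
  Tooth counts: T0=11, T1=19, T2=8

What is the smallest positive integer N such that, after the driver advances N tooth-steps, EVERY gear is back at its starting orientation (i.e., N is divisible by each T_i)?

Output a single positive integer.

Gear k returns to start when N is a multiple of T_k.
All gears at start simultaneously when N is a common multiple of [11, 19, 8]; the smallest such N is lcm(11, 19, 8).
Start: lcm = T0 = 11
Fold in T1=19: gcd(11, 19) = 1; lcm(11, 19) = 11 * 19 / 1 = 209 / 1 = 209
Fold in T2=8: gcd(209, 8) = 1; lcm(209, 8) = 209 * 8 / 1 = 1672 / 1 = 1672
Full cycle length = 1672

Answer: 1672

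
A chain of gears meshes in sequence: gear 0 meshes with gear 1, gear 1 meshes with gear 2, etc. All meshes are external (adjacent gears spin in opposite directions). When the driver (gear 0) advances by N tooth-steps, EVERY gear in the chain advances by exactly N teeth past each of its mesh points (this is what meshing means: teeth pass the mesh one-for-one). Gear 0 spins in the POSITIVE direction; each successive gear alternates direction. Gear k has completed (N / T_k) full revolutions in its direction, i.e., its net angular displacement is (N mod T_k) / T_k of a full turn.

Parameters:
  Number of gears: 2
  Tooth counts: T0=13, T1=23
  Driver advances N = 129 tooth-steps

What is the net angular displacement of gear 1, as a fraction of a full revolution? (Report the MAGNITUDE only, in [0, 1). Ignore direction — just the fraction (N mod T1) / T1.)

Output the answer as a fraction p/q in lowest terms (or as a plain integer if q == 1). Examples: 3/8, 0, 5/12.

Chain of 2 gears, tooth counts: [13, 23]
  gear 0: T0=13, direction=positive, advance = 129 mod 13 = 12 teeth = 12/13 turn
  gear 1: T1=23, direction=negative, advance = 129 mod 23 = 14 teeth = 14/23 turn
Gear 1: 129 mod 23 = 14
Fraction = 14 / 23 = 14/23 (gcd(14,23)=1) = 14/23

Answer: 14/23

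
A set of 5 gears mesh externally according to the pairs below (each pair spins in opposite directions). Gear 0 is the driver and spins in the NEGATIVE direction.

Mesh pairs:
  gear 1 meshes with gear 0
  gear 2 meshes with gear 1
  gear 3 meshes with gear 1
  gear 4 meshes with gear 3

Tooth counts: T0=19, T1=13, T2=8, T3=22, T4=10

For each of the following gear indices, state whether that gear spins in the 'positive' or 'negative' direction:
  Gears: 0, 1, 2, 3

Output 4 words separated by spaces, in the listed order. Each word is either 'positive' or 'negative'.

Gear 0 (driver): negative (depth 0)
  gear 1: meshes with gear 0 -> depth 1 -> positive (opposite of gear 0)
  gear 2: meshes with gear 1 -> depth 2 -> negative (opposite of gear 1)
  gear 3: meshes with gear 1 -> depth 2 -> negative (opposite of gear 1)
  gear 4: meshes with gear 3 -> depth 3 -> positive (opposite of gear 3)
Queried indices 0, 1, 2, 3 -> negative, positive, negative, negative

Answer: negative positive negative negative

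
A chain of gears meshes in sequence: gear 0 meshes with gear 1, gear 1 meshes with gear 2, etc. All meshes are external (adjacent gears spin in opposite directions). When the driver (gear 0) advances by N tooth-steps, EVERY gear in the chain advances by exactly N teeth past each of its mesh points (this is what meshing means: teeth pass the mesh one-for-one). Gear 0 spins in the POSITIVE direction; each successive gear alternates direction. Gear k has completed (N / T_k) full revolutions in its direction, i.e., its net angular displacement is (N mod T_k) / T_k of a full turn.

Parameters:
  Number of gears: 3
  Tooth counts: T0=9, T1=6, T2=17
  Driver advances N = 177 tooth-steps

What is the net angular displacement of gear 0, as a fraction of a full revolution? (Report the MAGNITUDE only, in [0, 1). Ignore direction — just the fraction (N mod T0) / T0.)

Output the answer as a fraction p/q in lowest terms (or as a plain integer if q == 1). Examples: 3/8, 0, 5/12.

Answer: 2/3

Derivation:
Chain of 3 gears, tooth counts: [9, 6, 17]
  gear 0: T0=9, direction=positive, advance = 177 mod 9 = 6 teeth = 6/9 turn
  gear 1: T1=6, direction=negative, advance = 177 mod 6 = 3 teeth = 3/6 turn
  gear 2: T2=17, direction=positive, advance = 177 mod 17 = 7 teeth = 7/17 turn
Gear 0: 177 mod 9 = 6
Fraction = 6 / 9 = 2/3 (gcd(6,9)=3) = 2/3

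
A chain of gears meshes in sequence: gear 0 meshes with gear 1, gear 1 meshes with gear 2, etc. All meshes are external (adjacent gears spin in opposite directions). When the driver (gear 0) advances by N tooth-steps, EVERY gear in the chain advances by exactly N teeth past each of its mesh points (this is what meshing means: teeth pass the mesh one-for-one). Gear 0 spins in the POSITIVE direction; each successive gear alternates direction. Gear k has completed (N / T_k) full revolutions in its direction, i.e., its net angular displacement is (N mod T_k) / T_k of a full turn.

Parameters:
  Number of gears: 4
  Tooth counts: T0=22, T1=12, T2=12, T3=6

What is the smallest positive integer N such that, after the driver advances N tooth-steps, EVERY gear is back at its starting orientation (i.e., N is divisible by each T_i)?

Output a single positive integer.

Gear k returns to start when N is a multiple of T_k.
All gears at start simultaneously when N is a common multiple of [22, 12, 12, 6]; the smallest such N is lcm(22, 12, 12, 6).
Start: lcm = T0 = 22
Fold in T1=12: gcd(22, 12) = 2; lcm(22, 12) = 22 * 12 / 2 = 264 / 2 = 132
Fold in T2=12: gcd(132, 12) = 12; lcm(132, 12) = 132 * 12 / 12 = 1584 / 12 = 132
Fold in T3=6: gcd(132, 6) = 6; lcm(132, 6) = 132 * 6 / 6 = 792 / 6 = 132
Full cycle length = 132

Answer: 132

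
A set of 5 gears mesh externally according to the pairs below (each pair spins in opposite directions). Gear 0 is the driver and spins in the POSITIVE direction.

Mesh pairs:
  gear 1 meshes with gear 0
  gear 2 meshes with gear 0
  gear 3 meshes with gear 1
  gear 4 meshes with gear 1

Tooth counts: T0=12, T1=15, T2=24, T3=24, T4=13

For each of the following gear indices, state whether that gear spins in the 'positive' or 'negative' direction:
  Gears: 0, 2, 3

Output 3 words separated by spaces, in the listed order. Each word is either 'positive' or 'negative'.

Gear 0 (driver): positive (depth 0)
  gear 1: meshes with gear 0 -> depth 1 -> negative (opposite of gear 0)
  gear 2: meshes with gear 0 -> depth 1 -> negative (opposite of gear 0)
  gear 3: meshes with gear 1 -> depth 2 -> positive (opposite of gear 1)
  gear 4: meshes with gear 1 -> depth 2 -> positive (opposite of gear 1)
Queried indices 0, 2, 3 -> positive, negative, positive

Answer: positive negative positive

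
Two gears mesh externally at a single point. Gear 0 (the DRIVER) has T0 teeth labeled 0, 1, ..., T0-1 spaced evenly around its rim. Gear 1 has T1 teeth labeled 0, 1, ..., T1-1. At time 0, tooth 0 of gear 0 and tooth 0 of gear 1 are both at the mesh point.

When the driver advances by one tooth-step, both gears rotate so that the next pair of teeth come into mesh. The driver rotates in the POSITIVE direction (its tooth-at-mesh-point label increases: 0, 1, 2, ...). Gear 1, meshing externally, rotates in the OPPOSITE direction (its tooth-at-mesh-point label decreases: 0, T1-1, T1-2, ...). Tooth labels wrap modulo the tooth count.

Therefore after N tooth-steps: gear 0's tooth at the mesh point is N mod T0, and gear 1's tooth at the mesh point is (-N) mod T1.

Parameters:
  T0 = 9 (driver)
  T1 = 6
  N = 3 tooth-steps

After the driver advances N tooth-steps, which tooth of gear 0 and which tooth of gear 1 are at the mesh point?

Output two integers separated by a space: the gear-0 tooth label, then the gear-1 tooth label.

Answer: 3 3

Derivation:
Gear 0 (driver, T0=9): tooth at mesh = N mod T0
  3 = 0 * 9 + 3, so 3 mod 9 = 3
  gear 0 tooth = 3
Gear 1 (driven, T1=6): tooth at mesh = (-N) mod T1
  3 = 0 * 6 + 3, so 3 mod 6 = 3
  (-3) mod 6 = (-3) mod 6 = 6 - 3 = 3
Mesh after 3 steps: gear-0 tooth 3 meets gear-1 tooth 3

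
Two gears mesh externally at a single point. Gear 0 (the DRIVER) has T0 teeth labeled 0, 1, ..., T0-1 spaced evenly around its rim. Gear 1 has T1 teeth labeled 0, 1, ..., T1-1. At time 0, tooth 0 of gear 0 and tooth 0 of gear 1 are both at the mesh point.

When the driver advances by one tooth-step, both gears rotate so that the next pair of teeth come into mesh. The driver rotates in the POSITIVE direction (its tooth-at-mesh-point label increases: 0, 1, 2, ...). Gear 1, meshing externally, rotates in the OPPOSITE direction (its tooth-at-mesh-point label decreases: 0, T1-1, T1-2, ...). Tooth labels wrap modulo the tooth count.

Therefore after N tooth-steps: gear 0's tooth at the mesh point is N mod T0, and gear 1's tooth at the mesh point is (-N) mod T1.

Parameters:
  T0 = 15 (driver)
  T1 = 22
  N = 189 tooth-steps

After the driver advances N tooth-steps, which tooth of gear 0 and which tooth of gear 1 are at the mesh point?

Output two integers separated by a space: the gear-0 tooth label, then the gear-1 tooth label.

Gear 0 (driver, T0=15): tooth at mesh = N mod T0
  189 = 12 * 15 + 9, so 189 mod 15 = 9
  gear 0 tooth = 9
Gear 1 (driven, T1=22): tooth at mesh = (-N) mod T1
  189 = 8 * 22 + 13, so 189 mod 22 = 13
  (-189) mod 22 = (-13) mod 22 = 22 - 13 = 9
Mesh after 189 steps: gear-0 tooth 9 meets gear-1 tooth 9

Answer: 9 9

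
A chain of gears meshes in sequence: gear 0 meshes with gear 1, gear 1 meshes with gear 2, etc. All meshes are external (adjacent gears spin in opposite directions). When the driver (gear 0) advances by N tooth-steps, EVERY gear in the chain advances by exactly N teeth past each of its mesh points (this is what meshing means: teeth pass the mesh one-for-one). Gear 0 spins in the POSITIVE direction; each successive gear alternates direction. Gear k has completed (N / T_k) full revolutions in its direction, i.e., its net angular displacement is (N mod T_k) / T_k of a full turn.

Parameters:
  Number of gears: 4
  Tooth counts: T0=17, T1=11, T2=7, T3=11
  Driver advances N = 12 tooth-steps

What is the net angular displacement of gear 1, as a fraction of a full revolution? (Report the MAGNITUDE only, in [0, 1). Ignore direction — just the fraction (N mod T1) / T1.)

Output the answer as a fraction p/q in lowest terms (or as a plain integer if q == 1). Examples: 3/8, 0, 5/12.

Chain of 4 gears, tooth counts: [17, 11, 7, 11]
  gear 0: T0=17, direction=positive, advance = 12 mod 17 = 12 teeth = 12/17 turn
  gear 1: T1=11, direction=negative, advance = 12 mod 11 = 1 teeth = 1/11 turn
  gear 2: T2=7, direction=positive, advance = 12 mod 7 = 5 teeth = 5/7 turn
  gear 3: T3=11, direction=negative, advance = 12 mod 11 = 1 teeth = 1/11 turn
Gear 1: 12 mod 11 = 1
Fraction = 1 / 11 = 1/11 (gcd(1,11)=1) = 1/11

Answer: 1/11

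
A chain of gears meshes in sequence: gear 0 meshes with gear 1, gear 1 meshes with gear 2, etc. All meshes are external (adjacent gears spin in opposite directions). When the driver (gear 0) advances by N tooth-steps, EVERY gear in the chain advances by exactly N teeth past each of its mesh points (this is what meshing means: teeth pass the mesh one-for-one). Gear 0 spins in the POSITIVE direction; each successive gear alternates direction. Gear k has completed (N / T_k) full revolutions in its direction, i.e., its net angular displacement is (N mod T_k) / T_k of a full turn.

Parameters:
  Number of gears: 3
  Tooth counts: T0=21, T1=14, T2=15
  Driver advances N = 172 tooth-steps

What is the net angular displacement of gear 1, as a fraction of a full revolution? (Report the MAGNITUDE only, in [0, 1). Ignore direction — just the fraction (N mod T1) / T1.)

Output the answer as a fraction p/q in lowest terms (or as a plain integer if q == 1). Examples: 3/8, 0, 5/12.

Answer: 2/7

Derivation:
Chain of 3 gears, tooth counts: [21, 14, 15]
  gear 0: T0=21, direction=positive, advance = 172 mod 21 = 4 teeth = 4/21 turn
  gear 1: T1=14, direction=negative, advance = 172 mod 14 = 4 teeth = 4/14 turn
  gear 2: T2=15, direction=positive, advance = 172 mod 15 = 7 teeth = 7/15 turn
Gear 1: 172 mod 14 = 4
Fraction = 4 / 14 = 2/7 (gcd(4,14)=2) = 2/7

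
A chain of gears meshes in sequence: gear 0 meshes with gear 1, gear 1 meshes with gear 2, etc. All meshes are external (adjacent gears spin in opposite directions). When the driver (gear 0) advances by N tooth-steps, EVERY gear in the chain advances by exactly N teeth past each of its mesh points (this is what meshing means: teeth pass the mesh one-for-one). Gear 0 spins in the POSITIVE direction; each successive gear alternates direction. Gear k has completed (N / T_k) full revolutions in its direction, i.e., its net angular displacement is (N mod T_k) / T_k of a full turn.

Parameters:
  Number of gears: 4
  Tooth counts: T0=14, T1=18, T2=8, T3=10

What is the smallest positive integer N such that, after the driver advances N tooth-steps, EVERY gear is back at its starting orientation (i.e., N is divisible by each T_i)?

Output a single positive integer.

Answer: 2520

Derivation:
Gear k returns to start when N is a multiple of T_k.
All gears at start simultaneously when N is a common multiple of [14, 18, 8, 10]; the smallest such N is lcm(14, 18, 8, 10).
Start: lcm = T0 = 14
Fold in T1=18: gcd(14, 18) = 2; lcm(14, 18) = 14 * 18 / 2 = 252 / 2 = 126
Fold in T2=8: gcd(126, 8) = 2; lcm(126, 8) = 126 * 8 / 2 = 1008 / 2 = 504
Fold in T3=10: gcd(504, 10) = 2; lcm(504, 10) = 504 * 10 / 2 = 5040 / 2 = 2520
Full cycle length = 2520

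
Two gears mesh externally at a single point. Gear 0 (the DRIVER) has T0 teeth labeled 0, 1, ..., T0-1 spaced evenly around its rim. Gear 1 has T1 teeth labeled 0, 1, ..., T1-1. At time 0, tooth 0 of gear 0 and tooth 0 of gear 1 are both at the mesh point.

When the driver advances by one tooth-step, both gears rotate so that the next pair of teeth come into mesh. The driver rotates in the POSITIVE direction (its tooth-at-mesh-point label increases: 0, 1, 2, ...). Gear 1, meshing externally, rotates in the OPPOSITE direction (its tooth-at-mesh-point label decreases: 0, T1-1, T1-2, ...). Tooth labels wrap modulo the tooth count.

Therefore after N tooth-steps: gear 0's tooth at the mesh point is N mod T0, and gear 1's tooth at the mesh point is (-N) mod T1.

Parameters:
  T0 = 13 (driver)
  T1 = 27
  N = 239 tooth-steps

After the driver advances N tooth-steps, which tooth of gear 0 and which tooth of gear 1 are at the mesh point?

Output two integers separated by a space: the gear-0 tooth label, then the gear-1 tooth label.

Answer: 5 4

Derivation:
Gear 0 (driver, T0=13): tooth at mesh = N mod T0
  239 = 18 * 13 + 5, so 239 mod 13 = 5
  gear 0 tooth = 5
Gear 1 (driven, T1=27): tooth at mesh = (-N) mod T1
  239 = 8 * 27 + 23, so 239 mod 27 = 23
  (-239) mod 27 = (-23) mod 27 = 27 - 23 = 4
Mesh after 239 steps: gear-0 tooth 5 meets gear-1 tooth 4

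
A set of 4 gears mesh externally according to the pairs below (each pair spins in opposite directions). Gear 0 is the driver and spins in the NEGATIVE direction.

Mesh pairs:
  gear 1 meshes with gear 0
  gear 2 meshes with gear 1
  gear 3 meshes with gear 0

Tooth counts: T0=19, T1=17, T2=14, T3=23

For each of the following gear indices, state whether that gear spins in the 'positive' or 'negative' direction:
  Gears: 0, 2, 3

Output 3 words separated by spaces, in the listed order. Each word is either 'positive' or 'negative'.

Gear 0 (driver): negative (depth 0)
  gear 1: meshes with gear 0 -> depth 1 -> positive (opposite of gear 0)
  gear 2: meshes with gear 1 -> depth 2 -> negative (opposite of gear 1)
  gear 3: meshes with gear 0 -> depth 1 -> positive (opposite of gear 0)
Queried indices 0, 2, 3 -> negative, negative, positive

Answer: negative negative positive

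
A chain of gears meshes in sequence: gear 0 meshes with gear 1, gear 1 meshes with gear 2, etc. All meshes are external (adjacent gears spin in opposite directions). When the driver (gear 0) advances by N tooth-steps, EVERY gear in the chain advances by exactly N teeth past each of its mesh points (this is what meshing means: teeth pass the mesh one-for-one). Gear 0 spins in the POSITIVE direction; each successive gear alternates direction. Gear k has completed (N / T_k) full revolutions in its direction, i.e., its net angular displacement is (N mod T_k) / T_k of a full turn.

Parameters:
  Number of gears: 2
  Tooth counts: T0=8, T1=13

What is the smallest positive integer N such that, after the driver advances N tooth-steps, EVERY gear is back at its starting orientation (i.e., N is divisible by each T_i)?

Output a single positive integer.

Gear k returns to start when N is a multiple of T_k.
All gears at start simultaneously when N is a common multiple of [8, 13]; the smallest such N is lcm(8, 13).
Start: lcm = T0 = 8
Fold in T1=13: gcd(8, 13) = 1; lcm(8, 13) = 8 * 13 / 1 = 104 / 1 = 104
Full cycle length = 104

Answer: 104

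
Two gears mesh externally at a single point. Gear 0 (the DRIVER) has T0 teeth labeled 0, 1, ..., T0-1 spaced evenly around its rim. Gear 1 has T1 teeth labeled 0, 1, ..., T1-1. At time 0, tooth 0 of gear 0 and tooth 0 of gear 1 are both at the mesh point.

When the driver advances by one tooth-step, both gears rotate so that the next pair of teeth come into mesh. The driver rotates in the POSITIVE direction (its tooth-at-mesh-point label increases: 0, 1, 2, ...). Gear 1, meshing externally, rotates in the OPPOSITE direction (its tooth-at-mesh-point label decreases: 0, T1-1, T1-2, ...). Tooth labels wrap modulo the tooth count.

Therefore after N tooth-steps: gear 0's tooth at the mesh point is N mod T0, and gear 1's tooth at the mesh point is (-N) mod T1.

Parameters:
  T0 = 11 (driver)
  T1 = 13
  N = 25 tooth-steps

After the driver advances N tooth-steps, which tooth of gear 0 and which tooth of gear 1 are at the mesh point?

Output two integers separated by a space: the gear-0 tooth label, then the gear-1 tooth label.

Answer: 3 1

Derivation:
Gear 0 (driver, T0=11): tooth at mesh = N mod T0
  25 = 2 * 11 + 3, so 25 mod 11 = 3
  gear 0 tooth = 3
Gear 1 (driven, T1=13): tooth at mesh = (-N) mod T1
  25 = 1 * 13 + 12, so 25 mod 13 = 12
  (-25) mod 13 = (-12) mod 13 = 13 - 12 = 1
Mesh after 25 steps: gear-0 tooth 3 meets gear-1 tooth 1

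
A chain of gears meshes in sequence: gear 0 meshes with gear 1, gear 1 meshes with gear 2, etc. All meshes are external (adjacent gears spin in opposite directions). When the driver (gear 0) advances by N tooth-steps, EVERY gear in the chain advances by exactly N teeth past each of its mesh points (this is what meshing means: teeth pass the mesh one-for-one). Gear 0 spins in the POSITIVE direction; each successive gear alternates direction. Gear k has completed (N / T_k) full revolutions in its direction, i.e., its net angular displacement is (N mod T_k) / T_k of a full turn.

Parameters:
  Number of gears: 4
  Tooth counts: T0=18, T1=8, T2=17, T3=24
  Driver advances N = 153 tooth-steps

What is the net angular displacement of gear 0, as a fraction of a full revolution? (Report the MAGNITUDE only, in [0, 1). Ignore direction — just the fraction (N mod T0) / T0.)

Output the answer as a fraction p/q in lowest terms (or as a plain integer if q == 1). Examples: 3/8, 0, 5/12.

Chain of 4 gears, tooth counts: [18, 8, 17, 24]
  gear 0: T0=18, direction=positive, advance = 153 mod 18 = 9 teeth = 9/18 turn
  gear 1: T1=8, direction=negative, advance = 153 mod 8 = 1 teeth = 1/8 turn
  gear 2: T2=17, direction=positive, advance = 153 mod 17 = 0 teeth = 0/17 turn
  gear 3: T3=24, direction=negative, advance = 153 mod 24 = 9 teeth = 9/24 turn
Gear 0: 153 mod 18 = 9
Fraction = 9 / 18 = 1/2 (gcd(9,18)=9) = 1/2

Answer: 1/2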